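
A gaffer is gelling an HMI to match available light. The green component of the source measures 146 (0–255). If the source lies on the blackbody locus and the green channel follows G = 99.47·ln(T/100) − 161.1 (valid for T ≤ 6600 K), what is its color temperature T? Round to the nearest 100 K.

ln t = (146 + 161.1) / 99.47 = 3.0874.
t = e^3.0874 = 21.919.
T = 100·t = 2192 K → 2200 K to the nearest 100 K.

2200 K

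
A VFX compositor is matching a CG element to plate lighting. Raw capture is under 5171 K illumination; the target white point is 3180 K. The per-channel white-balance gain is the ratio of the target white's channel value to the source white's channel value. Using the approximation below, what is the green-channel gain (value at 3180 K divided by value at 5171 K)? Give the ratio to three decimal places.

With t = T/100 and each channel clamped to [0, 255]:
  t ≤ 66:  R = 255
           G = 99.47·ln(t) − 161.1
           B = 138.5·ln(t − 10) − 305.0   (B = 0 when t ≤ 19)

At 5171 K (t = 51.71):
  G = 99.47·ln 51.71 − 161.1 = 99.47·3.9457 − 161.1 = 231.374.
At 3180 K (t = 31.8):
  G = 99.47·ln 31.8 − 161.1 = 99.47·3.4595 − 161.1 = 183.013.
Gain = 183.013 / 231.374 = 0.7910 → 0.791.

0.791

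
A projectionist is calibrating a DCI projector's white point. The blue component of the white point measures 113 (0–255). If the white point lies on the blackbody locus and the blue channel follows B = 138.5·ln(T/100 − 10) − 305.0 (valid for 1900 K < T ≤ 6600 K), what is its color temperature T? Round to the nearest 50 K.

3050 K

ln(t − 10) = (113 + 305.0) / 138.5 = 3.0181.
t − 10 = e^3.0181 = 20.451, so t = 30.451.
T = 100·t = 3045 K → 3050 K to the nearest 50 K.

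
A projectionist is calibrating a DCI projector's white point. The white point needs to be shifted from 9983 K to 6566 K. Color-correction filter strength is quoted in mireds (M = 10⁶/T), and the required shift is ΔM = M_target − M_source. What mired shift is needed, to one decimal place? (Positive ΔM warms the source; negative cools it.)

+52.1 mireds

M_source = 10⁶/9983 = 100.170; M_target = 10⁶/6566 = 152.300.
ΔM = 152.300 − 100.170 = 52.129 → +52.1 mireds, a warming shift.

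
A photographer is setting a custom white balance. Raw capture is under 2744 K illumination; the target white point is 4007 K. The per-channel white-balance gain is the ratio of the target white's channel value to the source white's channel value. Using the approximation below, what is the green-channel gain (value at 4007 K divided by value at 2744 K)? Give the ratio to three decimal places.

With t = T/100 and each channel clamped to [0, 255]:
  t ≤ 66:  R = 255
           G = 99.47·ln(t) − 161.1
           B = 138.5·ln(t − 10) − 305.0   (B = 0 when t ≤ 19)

At 2744 K (t = 27.44):
  G = 99.47·ln 27.44 − 161.1 = 99.47·3.3120 − 161.1 = 168.345.
At 4007 K (t = 40.07):
  G = 99.47·ln 40.07 − 161.1 = 99.47·3.6906 − 161.1 = 206.007.
Gain = 206.007 / 168.345 = 1.2237 → 1.224.

1.224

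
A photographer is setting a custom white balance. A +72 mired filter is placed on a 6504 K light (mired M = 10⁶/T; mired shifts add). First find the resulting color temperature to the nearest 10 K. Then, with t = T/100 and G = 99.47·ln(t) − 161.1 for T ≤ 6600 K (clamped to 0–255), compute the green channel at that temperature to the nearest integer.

216

M_in = 10⁶/6504 = 153.75; M_out = 153.75 + (+72) = 225.75.
T_out = 10⁶/225.75 = 4429.6 K → 4430 K; t = 44.3.
G = 99.47·ln 44.3 − 161.1 = 99.47·3.7910 − 161.1 = 215.989.
Rounded: 216.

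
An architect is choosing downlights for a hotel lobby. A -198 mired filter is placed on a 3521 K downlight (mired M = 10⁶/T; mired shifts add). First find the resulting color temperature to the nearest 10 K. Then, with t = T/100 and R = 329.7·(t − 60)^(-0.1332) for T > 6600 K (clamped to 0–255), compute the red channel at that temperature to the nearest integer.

193

M_in = 10⁶/3521 = 284.01; M_out = 284.01 + (-198) = 86.01.
T_out = 10⁶/86.01 = 11626.5 K → 11630 K; t = 116.3.
R = 329.7·(116.3 − 60)^(-0.1332) = 329.7·56.3^(-0.1332) = 329.7·0.58456 = 192.731.
Rounded: 193.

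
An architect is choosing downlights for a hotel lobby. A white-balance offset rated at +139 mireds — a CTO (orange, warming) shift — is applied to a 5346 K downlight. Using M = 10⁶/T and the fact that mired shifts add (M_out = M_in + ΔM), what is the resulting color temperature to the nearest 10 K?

M_in = 10⁶/5346 = 187.06 mireds.
M_out = 187.06 + (+139) = 326.06 mireds.
T_out = 10⁶/326.06 = 3067.0 K → 3070 K.

3070 K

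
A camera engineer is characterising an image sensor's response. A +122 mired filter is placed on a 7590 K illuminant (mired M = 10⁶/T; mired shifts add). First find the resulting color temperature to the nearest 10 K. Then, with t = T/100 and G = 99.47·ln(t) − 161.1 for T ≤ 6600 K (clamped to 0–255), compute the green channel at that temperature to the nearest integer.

204

M_in = 10⁶/7590 = 131.75; M_out = 131.75 + (+122) = 253.75.
T_out = 10⁶/253.75 = 3940.9 K → 3940 K; t = 39.4.
G = 99.47·ln 39.4 − 161.1 = 99.47·3.6738 − 161.1 = 204.329.
Rounded: 204.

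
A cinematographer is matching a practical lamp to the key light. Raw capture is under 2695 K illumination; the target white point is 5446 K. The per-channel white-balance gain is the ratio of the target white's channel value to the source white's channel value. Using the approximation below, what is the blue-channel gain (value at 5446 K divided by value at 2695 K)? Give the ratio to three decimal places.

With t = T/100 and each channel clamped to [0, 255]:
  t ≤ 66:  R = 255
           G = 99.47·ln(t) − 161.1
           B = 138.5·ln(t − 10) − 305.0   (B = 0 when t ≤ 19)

2.535

At 2695 K (t = 26.95):
  B = 138.5·ln(26.95 − 10) − 305.0 = 138.5·ln 16.95 − 305.0 = 138.5·2.8303 − 305.0 = 86.992.
At 5446 K (t = 54.46):
  B = 138.5·ln(54.46 − 10) − 305.0 = 138.5·ln 44.46 − 305.0 = 138.5·3.7946 − 305.0 = 220.551.
Gain = 220.551 / 86.992 = 2.5353 → 2.535.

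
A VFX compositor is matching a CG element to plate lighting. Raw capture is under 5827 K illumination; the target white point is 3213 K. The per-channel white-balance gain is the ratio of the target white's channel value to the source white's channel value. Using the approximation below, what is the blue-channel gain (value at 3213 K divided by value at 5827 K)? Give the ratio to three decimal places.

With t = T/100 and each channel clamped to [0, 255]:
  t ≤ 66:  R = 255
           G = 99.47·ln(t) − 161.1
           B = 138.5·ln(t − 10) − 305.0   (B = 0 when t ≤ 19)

At 5827 K (t = 58.27):
  B = 138.5·ln(58.27 − 10) − 305.0 = 138.5·ln 48.27 − 305.0 = 138.5·3.8768 − 305.0 = 231.938.
At 3213 K (t = 32.13):
  B = 138.5·ln(32.13 − 10) − 305.0 = 138.5·ln 22.13 − 305.0 = 138.5·3.0969 − 305.0 = 123.925.
Gain = 123.925 / 231.938 = 0.5343 → 0.534.

0.534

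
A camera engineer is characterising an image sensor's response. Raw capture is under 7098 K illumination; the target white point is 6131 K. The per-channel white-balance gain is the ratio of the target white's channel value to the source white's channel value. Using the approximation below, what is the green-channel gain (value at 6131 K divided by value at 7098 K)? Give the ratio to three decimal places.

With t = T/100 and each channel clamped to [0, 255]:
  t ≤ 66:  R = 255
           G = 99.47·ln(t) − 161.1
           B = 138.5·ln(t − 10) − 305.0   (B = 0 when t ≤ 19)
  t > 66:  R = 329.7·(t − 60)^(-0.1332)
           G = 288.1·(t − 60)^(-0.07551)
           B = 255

1.033

At 7098 K (t = 70.98):
  G = 288.1·(70.98 − 60)^(-0.07551) = 288.1·10.98^(-0.07551) = 288.1·0.83450 = 240.418.
At 6131 K (t = 61.31):
  G = 99.47·ln 61.31 − 161.1 = 99.47·4.1159 − 161.1 = 248.313.
Gain = 248.313 / 240.418 = 1.0328 → 1.033.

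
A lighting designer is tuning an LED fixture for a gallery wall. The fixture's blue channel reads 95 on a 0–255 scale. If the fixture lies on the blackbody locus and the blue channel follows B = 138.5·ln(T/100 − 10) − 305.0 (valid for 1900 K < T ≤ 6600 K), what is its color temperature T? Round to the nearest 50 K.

ln(t − 10) = (95 + 305.0) / 138.5 = 2.8881.
t − 10 = e^2.8881 = 17.959, so t = 27.959.
T = 100·t = 2796 K → 2800 K to the nearest 50 K.

2800 K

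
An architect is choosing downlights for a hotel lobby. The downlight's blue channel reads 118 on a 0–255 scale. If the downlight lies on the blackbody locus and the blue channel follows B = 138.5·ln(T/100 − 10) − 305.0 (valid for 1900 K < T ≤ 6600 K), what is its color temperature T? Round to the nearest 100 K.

ln(t − 10) = (118 + 305.0) / 138.5 = 3.0542.
t − 10 = e^3.0542 = 21.203, so t = 31.203.
T = 100·t = 3120 K → 3100 K to the nearest 100 K.

3100 K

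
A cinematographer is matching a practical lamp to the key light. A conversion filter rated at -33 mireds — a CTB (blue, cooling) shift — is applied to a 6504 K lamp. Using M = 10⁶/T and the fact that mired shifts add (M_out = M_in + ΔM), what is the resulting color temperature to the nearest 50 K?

M_in = 10⁶/6504 = 153.75 mireds.
M_out = 153.75 + (-33) = 120.75 mireds.
T_out = 10⁶/120.75 = 8281.5 K → 8300 K.

8300 K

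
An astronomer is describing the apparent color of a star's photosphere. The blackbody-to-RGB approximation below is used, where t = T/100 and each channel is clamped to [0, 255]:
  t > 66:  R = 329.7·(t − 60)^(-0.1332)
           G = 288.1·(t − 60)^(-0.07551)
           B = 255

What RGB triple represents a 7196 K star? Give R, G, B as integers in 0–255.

R=237, G=239, B=255

t = 7196/100 = 71.96; the t > 66 branch applies.
R = 329.7·(71.96 − 60)^(-0.1332) = 329.7·11.96^(-0.1332) = 329.7·0.71853 = 236.900.
G = 288.1·(71.96 − 60)^(-0.07551) = 288.1·11.96^(-0.07551) = 288.1·0.82913 = 238.871.
B = 255 by definition for t > 66.
Rounded: (237, 239, 255).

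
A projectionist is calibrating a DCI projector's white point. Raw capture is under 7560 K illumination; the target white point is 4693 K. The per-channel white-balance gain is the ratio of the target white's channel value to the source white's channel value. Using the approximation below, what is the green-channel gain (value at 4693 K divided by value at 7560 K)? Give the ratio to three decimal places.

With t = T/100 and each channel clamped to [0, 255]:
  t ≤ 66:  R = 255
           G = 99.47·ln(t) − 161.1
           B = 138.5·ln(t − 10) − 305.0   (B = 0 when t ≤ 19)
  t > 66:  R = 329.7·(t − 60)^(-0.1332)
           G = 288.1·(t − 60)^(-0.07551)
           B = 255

0.947

At 7560 K (t = 75.6):
  G = 288.1·(75.6 − 60)^(-0.07551) = 288.1·15.6^(-0.07551) = 288.1·0.81266 = 234.126.
At 4693 K (t = 46.93):
  G = 99.47·ln 46.93 − 161.1 = 99.47·3.8487 − 161.1 = 221.726.
Gain = 221.726 / 234.126 = 0.9470 → 0.947.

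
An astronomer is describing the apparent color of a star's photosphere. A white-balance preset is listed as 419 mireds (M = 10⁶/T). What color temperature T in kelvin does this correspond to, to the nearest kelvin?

2387 K

T = 10⁶ / 419 = 2386.63 K → 2387 K.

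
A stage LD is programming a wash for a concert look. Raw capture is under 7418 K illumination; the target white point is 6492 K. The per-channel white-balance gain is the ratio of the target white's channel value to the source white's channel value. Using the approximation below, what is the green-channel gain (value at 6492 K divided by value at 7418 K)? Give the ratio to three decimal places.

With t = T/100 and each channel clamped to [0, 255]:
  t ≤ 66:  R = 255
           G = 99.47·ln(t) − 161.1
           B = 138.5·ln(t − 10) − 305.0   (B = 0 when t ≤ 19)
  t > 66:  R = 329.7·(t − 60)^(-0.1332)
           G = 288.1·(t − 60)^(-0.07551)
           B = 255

At 7418 K (t = 74.18):
  G = 288.1·(74.18 − 60)^(-0.07551) = 288.1·14.18^(-0.07551) = 288.1·0.81853 = 235.820.
At 6492 K (t = 64.92):
  G = 99.47·ln 64.92 − 161.1 = 99.47·4.1732 − 161.1 = 254.004.
Gain = 254.004 / 235.820 = 1.0771 → 1.077.

1.077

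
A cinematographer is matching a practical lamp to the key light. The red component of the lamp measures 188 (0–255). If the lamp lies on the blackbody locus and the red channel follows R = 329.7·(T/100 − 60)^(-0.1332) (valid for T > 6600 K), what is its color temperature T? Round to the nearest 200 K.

(t − 60)^(-0.1332) = 188/329.7 = 0.57022.
t − 60 = 0.57022^(1/-0.1332) = 0.57022^(-7.508) = 67.848, so t = 127.848.
T = 100·t = 12785 K → 12800 K to the nearest 200 K.

12800 K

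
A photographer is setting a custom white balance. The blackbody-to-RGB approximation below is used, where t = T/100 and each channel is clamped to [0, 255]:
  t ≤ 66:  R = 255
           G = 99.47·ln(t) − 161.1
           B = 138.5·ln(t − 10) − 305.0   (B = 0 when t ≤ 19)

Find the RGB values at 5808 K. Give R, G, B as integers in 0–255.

t = 5808/100 = 58.08; the t ≤ 66 branch applies.
R = 255 by definition for t ≤ 66.
G = 99.47·ln 58.08 − 161.1 = 99.47·4.0618 − 161.1 = 242.929.
B = 138.5·ln(58.08 − 10) − 305.0 = 138.5·ln 48.08 − 305.0 = 138.5·3.8729 − 305.0 = 231.392.
Rounded: (255, 243, 231).

R=255, G=243, B=231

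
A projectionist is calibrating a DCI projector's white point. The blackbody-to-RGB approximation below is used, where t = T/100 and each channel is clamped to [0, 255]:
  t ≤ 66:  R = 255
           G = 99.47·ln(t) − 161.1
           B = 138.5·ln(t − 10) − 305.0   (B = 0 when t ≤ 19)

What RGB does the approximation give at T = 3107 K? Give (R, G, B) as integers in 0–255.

(255, 181, 117)

t = 3107/100 = 31.07; the t ≤ 66 branch applies.
R = 255 by definition for t ≤ 66.
G = 99.47·ln 31.07 − 161.1 = 99.47·3.4362 − 161.1 = 180.703.
B = 138.5·ln(31.07 − 10) − 305.0 = 138.5·ln 21.07 − 305.0 = 138.5·3.0479 − 305.0 = 117.127.
Rounded: (255, 181, 117).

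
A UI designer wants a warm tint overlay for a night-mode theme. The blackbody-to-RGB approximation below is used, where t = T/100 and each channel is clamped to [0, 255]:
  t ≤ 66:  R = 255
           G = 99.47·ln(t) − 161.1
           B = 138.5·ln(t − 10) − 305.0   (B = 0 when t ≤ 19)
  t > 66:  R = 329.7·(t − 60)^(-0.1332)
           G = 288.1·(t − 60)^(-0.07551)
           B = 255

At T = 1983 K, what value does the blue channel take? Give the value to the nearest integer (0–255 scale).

t = 1983/100 = 19.83; the t ≤ 66 branch applies.
B = 138.5·ln(19.83 − 10) − 305.0 = 138.5·ln 9.83 − 305.0 = 138.5·2.2854 − 305.0 = 11.533.
Rounded: 12.

12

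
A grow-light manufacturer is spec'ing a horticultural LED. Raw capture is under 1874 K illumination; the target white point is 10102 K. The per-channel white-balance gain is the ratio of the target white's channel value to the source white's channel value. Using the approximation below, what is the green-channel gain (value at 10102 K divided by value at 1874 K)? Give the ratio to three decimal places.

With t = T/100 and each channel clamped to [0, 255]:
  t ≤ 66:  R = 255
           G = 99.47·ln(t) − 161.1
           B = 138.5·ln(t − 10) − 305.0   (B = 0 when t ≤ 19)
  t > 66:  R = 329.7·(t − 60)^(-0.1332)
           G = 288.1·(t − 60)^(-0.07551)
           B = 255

At 1874 K (t = 18.74):
  G = 99.47·ln 18.74 − 161.1 = 99.47·2.9307 − 161.1 = 130.413.
At 10102 K (t = 101.02):
  G = 288.1·(101.02 − 60)^(-0.07551) = 288.1·41.02^(-0.07551) = 288.1·0.75544 = 217.644.
Gain = 217.644 / 130.413 = 1.6689 → 1.669.

1.669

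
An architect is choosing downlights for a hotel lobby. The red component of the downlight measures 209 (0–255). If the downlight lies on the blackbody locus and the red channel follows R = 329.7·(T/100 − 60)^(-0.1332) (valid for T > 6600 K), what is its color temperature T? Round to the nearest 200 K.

9000 K

(t − 60)^(-0.1332) = 209/329.7 = 0.63391.
t − 60 = 0.63391^(1/-0.1332) = 0.63391^(-7.508) = 30.639, so t = 90.639.
T = 100·t = 9064 K → 9000 K to the nearest 200 K.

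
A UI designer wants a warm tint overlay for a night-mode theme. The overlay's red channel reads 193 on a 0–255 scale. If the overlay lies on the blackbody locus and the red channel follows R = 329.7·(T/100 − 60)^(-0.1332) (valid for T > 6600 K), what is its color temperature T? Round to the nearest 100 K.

11600 K

(t − 60)^(-0.1332) = 193/329.7 = 0.58538.
t − 60 = 0.58538^(1/-0.1332) = 0.58538^(-7.508) = 55.713, so t = 115.713.
T = 100·t = 11571 K → 11600 K to the nearest 100 K.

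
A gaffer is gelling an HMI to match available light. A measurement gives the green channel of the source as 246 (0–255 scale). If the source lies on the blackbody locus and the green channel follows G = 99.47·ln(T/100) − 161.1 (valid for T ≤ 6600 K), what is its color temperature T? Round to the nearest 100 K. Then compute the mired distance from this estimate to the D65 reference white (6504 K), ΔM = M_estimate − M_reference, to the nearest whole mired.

ln t = (246 + 161.1) / 99.47 = 4.0927.
t = e^4.0927 = 59.901.
T = 100·t = 5990 K → 6000 K to the nearest 100 K.
M_estimate = 10⁶/6000 = 166.67; M_reference = 10⁶/6504 = 153.75.
ΔM = 166.67 − 153.75 = 12.92 → +13 mireds.

+13 mireds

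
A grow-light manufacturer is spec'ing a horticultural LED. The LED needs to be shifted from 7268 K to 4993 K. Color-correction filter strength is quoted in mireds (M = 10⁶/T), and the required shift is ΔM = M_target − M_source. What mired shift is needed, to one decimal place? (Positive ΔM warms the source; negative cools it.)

M_source = 10⁶/7268 = 137.589; M_target = 10⁶/4993 = 200.280.
ΔM = 200.280 − 137.589 = 62.691 → +62.7 mireds, a warming shift.

+62.7 mireds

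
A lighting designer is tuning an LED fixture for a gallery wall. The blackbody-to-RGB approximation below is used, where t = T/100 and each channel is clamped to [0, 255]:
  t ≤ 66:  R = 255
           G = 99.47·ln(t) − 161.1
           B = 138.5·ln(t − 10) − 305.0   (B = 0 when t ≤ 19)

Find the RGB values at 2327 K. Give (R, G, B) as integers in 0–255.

t = 2327/100 = 23.27; the t ≤ 66 branch applies.
R = 255 by definition for t ≤ 66.
G = 99.47·ln 23.27 − 161.1 = 99.47·3.1472 − 161.1 = 151.949.
B = 138.5·ln(23.27 − 10) − 305.0 = 138.5·ln 13.27 − 305.0 = 138.5·2.5855 − 305.0 = 53.093.
Rounded: (255, 152, 53).

(255, 152, 53)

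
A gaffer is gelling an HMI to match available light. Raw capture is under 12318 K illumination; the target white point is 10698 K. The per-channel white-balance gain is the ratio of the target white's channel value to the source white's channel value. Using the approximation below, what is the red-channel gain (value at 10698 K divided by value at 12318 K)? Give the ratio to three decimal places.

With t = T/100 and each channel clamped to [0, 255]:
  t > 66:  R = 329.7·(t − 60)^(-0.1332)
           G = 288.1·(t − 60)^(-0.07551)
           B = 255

At 12318 K (t = 123.18):
  R = 329.7·(123.18 − 60)^(-0.1332) = 329.7·63.18^(-0.1332) = 329.7·0.57566 = 189.794.
At 10698 K (t = 106.98):
  R = 329.7·(106.98 − 60)^(-0.1332) = 329.7·46.98^(-0.1332) = 329.7·0.59883 = 197.433.
Gain = 197.433 / 189.794 = 1.0403 → 1.040.

1.040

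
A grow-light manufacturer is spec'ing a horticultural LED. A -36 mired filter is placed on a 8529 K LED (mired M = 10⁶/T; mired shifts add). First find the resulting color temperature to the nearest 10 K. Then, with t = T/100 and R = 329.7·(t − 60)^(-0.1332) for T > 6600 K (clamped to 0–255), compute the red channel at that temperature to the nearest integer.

190

M_in = 10⁶/8529 = 117.25; M_out = 117.25 + (-36) = 81.25.
T_out = 10⁶/81.25 = 12308.1 K → 12310 K; t = 123.1.
R = 329.7·(123.1 − 60)^(-0.1332) = 329.7·63.1^(-0.1332) = 329.7·0.57575 = 189.826.
Rounded: 190.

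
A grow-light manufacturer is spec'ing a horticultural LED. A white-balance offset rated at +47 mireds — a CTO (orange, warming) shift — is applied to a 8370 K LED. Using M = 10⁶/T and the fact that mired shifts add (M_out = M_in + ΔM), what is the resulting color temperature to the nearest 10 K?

6010 K

M_in = 10⁶/8370 = 119.47 mireds.
M_out = 119.47 + (+47) = 166.47 mireds.
T_out = 10⁶/166.47 = 6006.9 K → 6010 K.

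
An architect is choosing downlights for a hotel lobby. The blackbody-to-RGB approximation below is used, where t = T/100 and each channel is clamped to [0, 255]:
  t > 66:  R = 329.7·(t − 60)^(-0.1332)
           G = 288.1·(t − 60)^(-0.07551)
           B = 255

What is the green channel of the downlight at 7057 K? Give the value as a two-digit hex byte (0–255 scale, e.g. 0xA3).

t = 7057/100 = 70.57; the t > 66 branch applies.
G = 288.1·(70.57 − 60)^(-0.07551) = 288.1·10.57^(-0.07551) = 288.1·0.83690 = 241.110.
Rounded: 241; in hex, 0xF1.

0xF1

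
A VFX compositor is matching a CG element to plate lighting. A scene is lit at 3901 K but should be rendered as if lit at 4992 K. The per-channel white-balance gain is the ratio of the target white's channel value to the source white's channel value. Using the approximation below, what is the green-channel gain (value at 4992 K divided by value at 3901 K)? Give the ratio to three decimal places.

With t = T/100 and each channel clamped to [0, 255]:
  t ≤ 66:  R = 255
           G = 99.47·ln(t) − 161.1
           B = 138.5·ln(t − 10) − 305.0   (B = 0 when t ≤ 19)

At 3901 K (t = 39.01):
  G = 99.47·ln 39.01 − 161.1 = 99.47·3.6638 − 161.1 = 203.340.
At 4992 K (t = 49.92):
  G = 99.47·ln 49.92 − 161.1 = 99.47·3.9104 − 161.1 = 227.870.
Gain = 227.870 / 203.340 = 1.1206 → 1.121.

1.121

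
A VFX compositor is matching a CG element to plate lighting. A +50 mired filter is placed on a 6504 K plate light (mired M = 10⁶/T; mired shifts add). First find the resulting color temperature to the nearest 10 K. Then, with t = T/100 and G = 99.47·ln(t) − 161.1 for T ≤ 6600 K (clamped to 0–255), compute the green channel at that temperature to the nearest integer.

226

M_in = 10⁶/6504 = 153.75; M_out = 153.75 + (+50) = 203.75.
T_out = 10⁶/203.75 = 4907.9 K → 4910 K; t = 49.1.
G = 99.47·ln 49.1 − 161.1 = 99.47·3.8939 − 161.1 = 226.222.
Rounded: 226.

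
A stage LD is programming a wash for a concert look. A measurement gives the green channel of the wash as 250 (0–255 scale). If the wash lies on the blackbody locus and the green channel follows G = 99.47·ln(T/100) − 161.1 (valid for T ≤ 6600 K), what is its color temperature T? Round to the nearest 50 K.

ln t = (250 + 161.1) / 99.47 = 4.1329.
t = e^4.1329 = 62.359.
T = 100·t = 6236 K → 6250 K to the nearest 50 K.

6250 K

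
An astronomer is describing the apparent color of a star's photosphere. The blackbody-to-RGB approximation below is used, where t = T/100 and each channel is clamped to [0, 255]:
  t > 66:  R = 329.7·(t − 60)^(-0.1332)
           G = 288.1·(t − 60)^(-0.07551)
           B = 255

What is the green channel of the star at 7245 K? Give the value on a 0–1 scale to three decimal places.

0.934

t = 7245/100 = 72.45; the t > 66 branch applies.
G = 288.1·(72.45 − 60)^(-0.07551) = 288.1·12.45^(-0.07551) = 288.1·0.82662 = 238.148.
On a 0–1 scale: 238.148/255 = 0.9339 → 0.934.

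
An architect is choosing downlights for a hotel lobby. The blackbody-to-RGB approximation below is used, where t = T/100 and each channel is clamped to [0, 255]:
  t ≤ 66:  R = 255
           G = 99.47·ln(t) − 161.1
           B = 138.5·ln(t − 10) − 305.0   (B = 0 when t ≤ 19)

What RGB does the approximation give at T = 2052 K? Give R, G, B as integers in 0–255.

R=255, G=139, B=21

t = 2052/100 = 20.52; the t ≤ 66 branch applies.
R = 255 by definition for t ≤ 66.
G = 99.47·ln 20.52 − 161.1 = 99.47·3.0214 − 161.1 = 139.439.
B = 138.5·ln(20.52 − 10) − 305.0 = 138.5·ln 10.52 − 305.0 = 138.5·2.3533 − 305.0 = 20.929.
Rounded: (255, 139, 21).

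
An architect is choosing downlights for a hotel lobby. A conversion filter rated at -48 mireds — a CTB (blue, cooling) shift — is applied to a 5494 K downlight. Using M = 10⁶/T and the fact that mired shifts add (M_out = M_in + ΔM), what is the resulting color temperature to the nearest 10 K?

7460 K

M_in = 10⁶/5494 = 182.02 mireds.
M_out = 182.02 + (-48) = 134.02 mireds.
T_out = 10⁶/134.02 = 7461.8 K → 7460 K.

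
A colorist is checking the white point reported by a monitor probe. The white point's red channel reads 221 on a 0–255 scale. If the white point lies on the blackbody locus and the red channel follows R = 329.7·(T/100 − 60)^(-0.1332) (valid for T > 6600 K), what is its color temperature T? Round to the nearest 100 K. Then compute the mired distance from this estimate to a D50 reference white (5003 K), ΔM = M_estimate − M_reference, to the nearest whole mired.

(t − 60)^(-0.1332) = 221/329.7 = 0.67031.
t − 60 = 0.67031^(1/-0.1332) = 0.67031^(-7.508) = 20.149, so t = 80.149.
T = 100·t = 8015 K → 8000 K to the nearest 100 K.
M_estimate = 10⁶/8000 = 125.00; M_reference = 10⁶/5003 = 199.88.
ΔM = 125.00 − 199.88 = -74.88 → -75 mireds.

-75 mireds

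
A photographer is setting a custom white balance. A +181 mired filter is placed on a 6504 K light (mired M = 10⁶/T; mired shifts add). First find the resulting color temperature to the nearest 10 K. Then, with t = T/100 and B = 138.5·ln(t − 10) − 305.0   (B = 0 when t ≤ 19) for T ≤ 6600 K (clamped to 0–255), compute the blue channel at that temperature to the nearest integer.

M_in = 10⁶/6504 = 153.75; M_out = 153.75 + (+181) = 334.75.
T_out = 10⁶/334.75 = 2987.3 K → 2990 K; t = 29.9.
B = 138.5·ln(29.9 − 10) − 305.0 = 138.5·ln 19.9 − 305.0 = 138.5·2.9907 − 305.0 = 109.215.
Rounded: 109.

109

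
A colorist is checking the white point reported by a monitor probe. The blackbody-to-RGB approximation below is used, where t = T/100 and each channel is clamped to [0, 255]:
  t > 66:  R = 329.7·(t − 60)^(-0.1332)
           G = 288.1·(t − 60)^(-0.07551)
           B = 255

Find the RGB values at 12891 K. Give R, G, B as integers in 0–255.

t = 12891/100 = 128.91; the t > 66 branch applies.
R = 329.7·(128.91 − 60)^(-0.1332) = 329.7·68.91^(-0.1332) = 329.7·0.56904 = 187.612.
G = 288.1·(128.91 − 60)^(-0.07551) = 288.1·68.91^(-0.07551) = 288.1·0.72643 = 209.283.
B = 255 by definition for t > 66.
Rounded: (188, 209, 255).

R=188, G=209, B=255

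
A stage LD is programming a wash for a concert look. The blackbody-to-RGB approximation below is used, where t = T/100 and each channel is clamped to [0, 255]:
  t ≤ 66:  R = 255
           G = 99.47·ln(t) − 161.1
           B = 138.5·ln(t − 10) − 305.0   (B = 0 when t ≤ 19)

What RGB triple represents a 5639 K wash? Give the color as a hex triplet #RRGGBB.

#FFF0E2

t = 5639/100 = 56.39; the t ≤ 66 branch applies.
R = 255 by definition for t ≤ 66.
G = 99.47·ln 56.39 − 161.1 = 99.47·4.0323 − 161.1 = 239.992.
B = 138.5·ln(56.39 − 10) − 305.0 = 138.5·ln 46.39 − 305.0 = 138.5·3.8371 − 305.0 = 226.436.
Rounded: (255, 240, 226).
In hex: #FFF0E2.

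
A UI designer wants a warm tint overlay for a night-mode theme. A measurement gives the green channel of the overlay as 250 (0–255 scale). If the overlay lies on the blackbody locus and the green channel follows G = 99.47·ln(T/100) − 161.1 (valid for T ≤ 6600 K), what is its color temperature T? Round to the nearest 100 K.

ln t = (250 + 161.1) / 99.47 = 4.1329.
t = e^4.1329 = 62.359.
T = 100·t = 6236 K → 6200 K to the nearest 100 K.

6200 K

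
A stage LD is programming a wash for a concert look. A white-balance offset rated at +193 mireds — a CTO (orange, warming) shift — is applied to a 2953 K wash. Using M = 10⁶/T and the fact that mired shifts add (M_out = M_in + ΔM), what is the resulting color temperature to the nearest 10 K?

M_in = 10⁶/2953 = 338.64 mireds.
M_out = 338.64 + (+193) = 531.64 mireds.
T_out = 10⁶/531.64 = 1881.0 K → 1880 K.

1880 K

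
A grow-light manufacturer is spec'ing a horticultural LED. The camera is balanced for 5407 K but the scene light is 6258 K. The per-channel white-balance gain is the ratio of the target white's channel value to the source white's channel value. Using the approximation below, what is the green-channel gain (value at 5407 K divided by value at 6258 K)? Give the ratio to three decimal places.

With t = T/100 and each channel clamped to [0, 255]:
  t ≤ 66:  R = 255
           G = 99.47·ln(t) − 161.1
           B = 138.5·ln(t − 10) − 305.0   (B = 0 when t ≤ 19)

0.942

At 6258 K (t = 62.58):
  G = 99.47·ln 62.58 − 161.1 = 99.47·4.1364 − 161.1 = 250.352.
At 5407 K (t = 54.07):
  G = 99.47·ln 54.07 − 161.1 = 99.47·3.9903 − 161.1 = 235.813.
Gain = 235.813 / 250.352 = 0.9419 → 0.942.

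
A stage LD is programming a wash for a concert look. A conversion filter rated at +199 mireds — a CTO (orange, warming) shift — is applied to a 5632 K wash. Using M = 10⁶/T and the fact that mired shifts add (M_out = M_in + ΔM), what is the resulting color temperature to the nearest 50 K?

2650 K

M_in = 10⁶/5632 = 177.56 mireds.
M_out = 177.56 + (+199) = 376.56 mireds.
T_out = 10⁶/376.56 = 2655.6 K → 2650 K.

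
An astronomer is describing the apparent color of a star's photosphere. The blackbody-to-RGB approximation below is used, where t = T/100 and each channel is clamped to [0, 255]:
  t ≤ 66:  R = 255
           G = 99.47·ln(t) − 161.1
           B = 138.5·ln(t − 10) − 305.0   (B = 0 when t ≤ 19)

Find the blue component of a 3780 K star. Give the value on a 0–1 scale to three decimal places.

0.610

t = 3780/100 = 37.8; the t ≤ 66 branch applies.
B = 138.5·ln(37.8 − 10) − 305.0 = 138.5·ln 27.8 − 305.0 = 138.5·3.3250 − 305.0 = 155.517.
On a 0–1 scale: 155.517/255 = 0.6099 → 0.610.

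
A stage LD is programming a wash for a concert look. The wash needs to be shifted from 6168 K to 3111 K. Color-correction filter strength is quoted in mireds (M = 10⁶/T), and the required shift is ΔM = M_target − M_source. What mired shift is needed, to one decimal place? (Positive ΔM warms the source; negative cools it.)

+159.3 mireds

M_source = 10⁶/6168 = 162.127; M_target = 10⁶/3111 = 321.440.
ΔM = 321.440 − 162.127 = 159.313 → +159.3 mireds, a warming shift.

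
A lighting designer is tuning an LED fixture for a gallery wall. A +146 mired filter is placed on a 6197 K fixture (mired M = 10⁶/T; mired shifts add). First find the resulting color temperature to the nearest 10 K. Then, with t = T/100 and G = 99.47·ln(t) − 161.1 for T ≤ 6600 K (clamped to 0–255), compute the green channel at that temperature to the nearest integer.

185

M_in = 10⁶/6197 = 161.37; M_out = 161.37 + (+146) = 307.37.
T_out = 10⁶/307.37 = 3253.4 K → 3250 K; t = 32.5.
G = 99.47·ln 32.5 − 161.1 = 99.47·3.4812 − 161.1 = 185.179.
Rounded: 185.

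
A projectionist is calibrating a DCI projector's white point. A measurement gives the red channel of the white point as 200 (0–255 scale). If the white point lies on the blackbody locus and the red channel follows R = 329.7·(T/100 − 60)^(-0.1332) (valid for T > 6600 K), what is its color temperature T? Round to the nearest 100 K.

10300 K

(t − 60)^(-0.1332) = 200/329.7 = 0.60661.
t − 60 = 0.60661^(1/-0.1332) = 0.60661^(-7.508) = 42.638, so t = 102.638.
T = 100·t = 10264 K → 10300 K to the nearest 100 K.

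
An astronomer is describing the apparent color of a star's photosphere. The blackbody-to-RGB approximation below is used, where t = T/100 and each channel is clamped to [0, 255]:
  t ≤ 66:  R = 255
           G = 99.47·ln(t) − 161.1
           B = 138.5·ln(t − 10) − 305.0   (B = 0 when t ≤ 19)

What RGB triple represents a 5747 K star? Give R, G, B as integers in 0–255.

t = 5747/100 = 57.47; the t ≤ 66 branch applies.
R = 255 by definition for t ≤ 66.
G = 99.47·ln 57.47 − 161.1 = 99.47·4.0513 − 161.1 = 241.879.
B = 138.5·ln(57.47 − 10) − 305.0 = 138.5·ln 47.47 − 305.0 = 138.5·3.8601 − 305.0 = 229.624.
Rounded: (255, 242, 230).

R=255, G=242, B=230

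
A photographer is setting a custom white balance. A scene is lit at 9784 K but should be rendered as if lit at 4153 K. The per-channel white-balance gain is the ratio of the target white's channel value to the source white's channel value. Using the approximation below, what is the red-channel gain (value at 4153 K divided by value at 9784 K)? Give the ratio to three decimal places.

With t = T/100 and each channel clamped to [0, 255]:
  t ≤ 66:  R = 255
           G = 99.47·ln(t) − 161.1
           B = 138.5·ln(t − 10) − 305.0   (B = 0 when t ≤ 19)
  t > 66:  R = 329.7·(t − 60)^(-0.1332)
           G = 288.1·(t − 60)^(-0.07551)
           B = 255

At 9784 K (t = 97.84):
  R = 329.7·(97.84 − 60)^(-0.1332) = 329.7·37.84^(-0.1332) = 329.7·0.61634 = 203.206.
At 4153 K (t = 41.53):
  R = 255 by definition for t ≤ 66.
Gain = 255.000 / 203.206 = 1.2549 → 1.255.

1.255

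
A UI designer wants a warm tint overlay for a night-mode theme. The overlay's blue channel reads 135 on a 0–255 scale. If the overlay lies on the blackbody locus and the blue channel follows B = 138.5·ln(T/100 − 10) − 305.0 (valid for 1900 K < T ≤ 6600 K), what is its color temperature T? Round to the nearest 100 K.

3400 K

ln(t − 10) = (135 + 305.0) / 138.5 = 3.1769.
t − 10 = e^3.1769 = 23.972, so t = 33.972.
T = 100·t = 3397 K → 3400 K to the nearest 100 K.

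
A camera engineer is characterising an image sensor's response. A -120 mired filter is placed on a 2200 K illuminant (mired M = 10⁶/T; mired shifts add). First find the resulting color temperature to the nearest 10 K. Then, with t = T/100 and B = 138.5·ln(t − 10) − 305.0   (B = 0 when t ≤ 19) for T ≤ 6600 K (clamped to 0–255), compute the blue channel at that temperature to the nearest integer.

M_in = 10⁶/2200 = 454.55; M_out = 454.55 + (-120) = 334.55.
T_out = 10⁶/334.55 = 2989.1 K → 2990 K; t = 29.9.
B = 138.5·ln(29.9 − 10) − 305.0 = 138.5·ln 19.9 − 305.0 = 138.5·2.9907 − 305.0 = 109.215.
Rounded: 109.

109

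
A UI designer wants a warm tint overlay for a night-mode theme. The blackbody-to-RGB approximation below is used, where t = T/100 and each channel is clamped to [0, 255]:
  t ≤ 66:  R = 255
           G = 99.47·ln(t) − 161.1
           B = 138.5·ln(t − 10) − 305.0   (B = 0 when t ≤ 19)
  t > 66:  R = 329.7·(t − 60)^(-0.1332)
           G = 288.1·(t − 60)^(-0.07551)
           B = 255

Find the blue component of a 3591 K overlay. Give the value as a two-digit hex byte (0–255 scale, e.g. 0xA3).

t = 3591/100 = 35.91; the t ≤ 66 branch applies.
B = 138.5·ln(35.91 − 10) − 305.0 = 138.5·ln 25.91 − 305.0 = 138.5·3.2546 − 305.0 = 145.766.
Rounded: 146; in hex, 0x92.

0x92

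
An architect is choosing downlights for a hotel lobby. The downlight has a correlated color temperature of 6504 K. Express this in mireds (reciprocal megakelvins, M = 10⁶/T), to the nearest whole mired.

M = 10⁶ / 6504 = 153.752 → 154 mireds.

154 mireds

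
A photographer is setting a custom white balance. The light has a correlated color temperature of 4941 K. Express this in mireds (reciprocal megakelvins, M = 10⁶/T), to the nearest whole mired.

M = 10⁶ / 4941 = 202.388 → 202 mireds.

202 mireds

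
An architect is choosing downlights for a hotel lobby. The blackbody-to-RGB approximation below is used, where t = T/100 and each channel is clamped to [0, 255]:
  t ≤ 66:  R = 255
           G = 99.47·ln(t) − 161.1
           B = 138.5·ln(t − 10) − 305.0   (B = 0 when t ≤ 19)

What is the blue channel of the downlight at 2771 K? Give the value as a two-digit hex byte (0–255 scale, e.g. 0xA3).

0x5D

t = 2771/100 = 27.71; the t ≤ 66 branch applies.
B = 138.5·ln(27.71 − 10) − 305.0 = 138.5·ln 17.71 − 305.0 = 138.5·2.8741 − 305.0 = 93.067.
Rounded: 93; in hex, 0x5D.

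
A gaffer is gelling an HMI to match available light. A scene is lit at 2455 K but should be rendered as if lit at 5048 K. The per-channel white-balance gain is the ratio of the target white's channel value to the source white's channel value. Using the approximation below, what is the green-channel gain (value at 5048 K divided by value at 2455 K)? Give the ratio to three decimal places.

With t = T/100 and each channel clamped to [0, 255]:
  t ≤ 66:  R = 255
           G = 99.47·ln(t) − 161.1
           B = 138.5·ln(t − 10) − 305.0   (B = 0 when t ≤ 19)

At 2455 K (t = 24.55):
  G = 99.47·ln 24.55 − 161.1 = 99.47·3.2007 − 161.1 = 157.275.
At 5048 K (t = 50.48):
  G = 99.47·ln 50.48 − 161.1 = 99.47·3.9216 − 161.1 = 228.979.
Gain = 228.979 / 157.275 = 1.4559 → 1.456.

1.456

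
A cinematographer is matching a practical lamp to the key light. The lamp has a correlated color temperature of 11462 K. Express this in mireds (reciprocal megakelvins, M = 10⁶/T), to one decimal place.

87.2 mireds

M = 10⁶ / 11462 = 87.245 → 87.2 mireds.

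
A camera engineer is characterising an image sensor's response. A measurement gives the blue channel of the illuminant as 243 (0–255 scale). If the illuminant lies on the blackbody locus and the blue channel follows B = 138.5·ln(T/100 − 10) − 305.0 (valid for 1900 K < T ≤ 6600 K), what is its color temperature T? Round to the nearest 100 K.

6200 K

ln(t − 10) = (243 + 305.0) / 138.5 = 3.9567.
t − 10 = e^3.9567 = 52.283, so t = 62.283.
T = 100·t = 6228 K → 6200 K to the nearest 100 K.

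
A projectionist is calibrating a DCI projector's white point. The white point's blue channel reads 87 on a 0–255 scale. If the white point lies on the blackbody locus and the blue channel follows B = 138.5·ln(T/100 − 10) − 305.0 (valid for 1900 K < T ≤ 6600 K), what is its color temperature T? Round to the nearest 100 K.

ln(t − 10) = (87 + 305.0) / 138.5 = 2.8303.
t − 10 = e^2.8303 = 16.951, so t = 26.951.
T = 100·t = 2695 K → 2700 K to the nearest 100 K.

2700 K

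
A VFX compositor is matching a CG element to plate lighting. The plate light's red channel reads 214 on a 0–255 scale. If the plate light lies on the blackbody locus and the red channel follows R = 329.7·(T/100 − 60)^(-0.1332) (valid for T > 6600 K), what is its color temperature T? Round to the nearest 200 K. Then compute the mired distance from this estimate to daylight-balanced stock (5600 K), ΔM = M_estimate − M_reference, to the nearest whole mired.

-62 mireds

(t − 60)^(-0.1332) = 214/329.7 = 0.64907.
t − 60 = 0.64907^(1/-0.1332) = 0.64907^(-7.508) = 25.657, so t = 85.657.
T = 100·t = 8566 K → 8600 K to the nearest 200 K.
M_estimate = 10⁶/8600 = 116.28; M_reference = 10⁶/5600 = 178.57.
ΔM = 116.28 − 178.57 = -62.29 → -62 mireds.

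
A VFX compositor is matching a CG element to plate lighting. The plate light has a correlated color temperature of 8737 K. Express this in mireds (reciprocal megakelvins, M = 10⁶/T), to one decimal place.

114.5 mireds

M = 10⁶ / 8737 = 114.456 → 114.5 mireds.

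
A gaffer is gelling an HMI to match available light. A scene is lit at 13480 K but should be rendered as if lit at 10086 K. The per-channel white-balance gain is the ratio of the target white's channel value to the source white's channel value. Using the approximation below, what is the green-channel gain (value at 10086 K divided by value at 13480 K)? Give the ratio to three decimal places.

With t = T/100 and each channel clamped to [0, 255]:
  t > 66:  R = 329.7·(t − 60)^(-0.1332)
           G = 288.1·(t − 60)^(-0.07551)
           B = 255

At 13480 K (t = 134.8):
  G = 288.1·(134.8 − 60)^(-0.07551) = 288.1·74.8^(-0.07551) = 288.1·0.72194 = 207.991.
At 10086 K (t = 100.86):
  G = 288.1·(100.86 − 60)^(-0.07551) = 288.1·40.86^(-0.07551) = 288.1·0.75567 = 217.708.
Gain = 217.708 / 207.991 = 1.0467 → 1.047.

1.047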